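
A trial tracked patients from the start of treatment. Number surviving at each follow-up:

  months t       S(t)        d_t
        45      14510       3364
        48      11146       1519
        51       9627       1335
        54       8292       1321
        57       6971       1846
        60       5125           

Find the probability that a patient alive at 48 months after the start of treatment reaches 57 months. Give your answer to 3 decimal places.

0.625

The conditional survival probability is S(57)/S(48) = 6971/11146 = 0.625426.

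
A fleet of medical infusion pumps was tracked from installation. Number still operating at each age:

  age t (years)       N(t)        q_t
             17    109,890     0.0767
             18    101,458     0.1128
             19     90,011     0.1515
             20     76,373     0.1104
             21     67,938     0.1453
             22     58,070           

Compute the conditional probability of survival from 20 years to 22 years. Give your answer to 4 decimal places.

The conditional survival probability is N(22)/N(20) = 58,070/76,373 = 0.760347.

0.7603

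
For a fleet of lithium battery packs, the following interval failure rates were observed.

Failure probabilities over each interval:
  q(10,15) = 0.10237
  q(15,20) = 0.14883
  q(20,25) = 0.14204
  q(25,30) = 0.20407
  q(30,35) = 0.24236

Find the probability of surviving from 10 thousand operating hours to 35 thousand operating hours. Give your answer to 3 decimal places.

The overall survival probability is (1 − 0.10237) × (1 − 0.14883) × (1 − 0.14204) × (1 − 0.20407) × (1 − 0.24236).
= 0.89763 × 0.85117 × 0.85796 × 0.79593 × 0.75764 = 0.395292.

0.395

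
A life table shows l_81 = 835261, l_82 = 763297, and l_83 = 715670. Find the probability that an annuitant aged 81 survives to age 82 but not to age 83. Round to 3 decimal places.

We want 1|1q81 = (l_82 − l_83)/l_81.
This is the probability of reaching 82 but not 83, conditional on being alive at 81: (l_82 − l_83) / l_81.
= (763297 − 715670) / 835261 = 47627 / 835261 = 0.057021.

0.057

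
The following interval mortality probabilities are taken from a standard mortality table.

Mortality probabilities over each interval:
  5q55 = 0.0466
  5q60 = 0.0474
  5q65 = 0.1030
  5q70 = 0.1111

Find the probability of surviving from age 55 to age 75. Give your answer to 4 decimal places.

Survival from 55 to 75 is the product of surviving each interval: (1 − 0.0466) × (1 − 0.0474) × (1 − 0.1030) × (1 − 0.1111).
= 0.9534 × 0.9526 × 0.8970 × 0.8889 = 0.724154.

0.7242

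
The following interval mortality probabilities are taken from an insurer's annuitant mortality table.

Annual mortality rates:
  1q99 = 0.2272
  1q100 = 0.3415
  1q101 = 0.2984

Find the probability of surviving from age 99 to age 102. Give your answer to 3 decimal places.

Chaining the interval survival probabilities: (1 − 0.2272) × (1 − 0.3415) × (1 − 0.2984).
= 0.7728 × 0.6585 × 0.7016 = 0.357036.

0.357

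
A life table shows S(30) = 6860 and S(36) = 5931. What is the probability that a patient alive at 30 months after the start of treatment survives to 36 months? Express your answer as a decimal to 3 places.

The conditional survival probability is S(36)/S(30) = 5931/6860 = 0.864577.

0.865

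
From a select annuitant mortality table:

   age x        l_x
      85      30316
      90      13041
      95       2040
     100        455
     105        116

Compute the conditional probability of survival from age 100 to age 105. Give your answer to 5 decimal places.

The conditional survival probability is l_105/l_100 = 116/455 = 0.254945.

0.25495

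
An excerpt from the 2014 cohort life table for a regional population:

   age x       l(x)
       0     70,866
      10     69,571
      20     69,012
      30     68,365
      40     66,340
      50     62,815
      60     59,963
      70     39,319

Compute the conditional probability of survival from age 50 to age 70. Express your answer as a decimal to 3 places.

0.626

The conditional survival probability is l(70)/l(50) = 39,319/62,815 = 0.625949.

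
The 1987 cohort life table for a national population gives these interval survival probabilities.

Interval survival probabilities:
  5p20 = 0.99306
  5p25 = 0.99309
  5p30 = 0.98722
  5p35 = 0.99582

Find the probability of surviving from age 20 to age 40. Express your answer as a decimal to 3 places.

0.970

The overall survival probability is 0.99306 × 0.99309 × 0.98722 × 0.99582.
= 0.969525.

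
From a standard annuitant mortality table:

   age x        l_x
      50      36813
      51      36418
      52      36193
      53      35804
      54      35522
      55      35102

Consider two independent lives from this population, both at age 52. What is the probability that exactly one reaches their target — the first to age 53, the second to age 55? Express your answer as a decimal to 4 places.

0.0402

p₁ = l_53/l_52 = 35804/36193 = 0.989252; p₂ = l_55/l_52 = 35102/36193 = 0.969856.
P(exactly one) = p₁(1−p₂) + (1−p₁)p₂ = 0.029820 + 0.010424 = 0.040244.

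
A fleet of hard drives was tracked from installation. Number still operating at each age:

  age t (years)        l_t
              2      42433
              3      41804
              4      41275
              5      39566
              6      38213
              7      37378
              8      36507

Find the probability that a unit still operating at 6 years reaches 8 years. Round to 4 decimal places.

The conditional survival probability is l_8/l_6 = 36507/38213 = 0.955356.

0.9554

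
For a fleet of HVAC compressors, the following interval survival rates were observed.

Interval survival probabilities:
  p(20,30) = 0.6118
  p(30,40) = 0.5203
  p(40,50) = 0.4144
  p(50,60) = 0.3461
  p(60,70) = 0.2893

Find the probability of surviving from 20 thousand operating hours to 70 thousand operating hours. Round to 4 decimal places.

P(survive 20→70) = 0.6118 × 0.5203 × 0.4144 × 0.3461 × 0.2893.
= 0.013208.

0.0132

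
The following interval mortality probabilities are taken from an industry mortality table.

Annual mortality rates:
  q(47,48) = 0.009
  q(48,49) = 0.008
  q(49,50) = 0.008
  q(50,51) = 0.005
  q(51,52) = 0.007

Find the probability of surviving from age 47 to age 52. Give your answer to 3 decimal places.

0.964

Survival from 47 to 52 is the product of surviving each interval: (1 − 0.009) × (1 − 0.008) × (1 − 0.008) × (1 − 0.005) × (1 − 0.007).
= 0.991 × 0.992 × 0.992 × 0.995 × 0.993 = 0.963539.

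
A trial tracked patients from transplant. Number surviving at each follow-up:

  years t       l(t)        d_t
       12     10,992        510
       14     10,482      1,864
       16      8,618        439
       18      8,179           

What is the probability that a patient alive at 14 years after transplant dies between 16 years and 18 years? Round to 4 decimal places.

This is the probability of reaching 16 but not 18, conditional on being alive at 14: (l(16) − l(18)) / l(14).
= (8,618 − 8,179) / 10,482 = 439 / 10,482 = 0.041881.

0.0419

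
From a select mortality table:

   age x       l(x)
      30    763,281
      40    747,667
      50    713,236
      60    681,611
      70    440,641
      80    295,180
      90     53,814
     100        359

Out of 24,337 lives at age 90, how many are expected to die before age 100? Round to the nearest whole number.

24175

The relevant probability is 1 − 359/53,814 = 0.993329.
Expected number = 24,337 × 0.993329 = 24175.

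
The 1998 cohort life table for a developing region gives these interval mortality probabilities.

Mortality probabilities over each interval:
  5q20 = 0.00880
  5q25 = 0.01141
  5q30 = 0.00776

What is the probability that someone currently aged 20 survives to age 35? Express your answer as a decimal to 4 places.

0.9723

The overall survival probability is (1 − 0.00880) × (1 − 0.01141) × (1 − 0.00776).
= 0.99120 × 0.98859 × 0.99224 = 0.972286.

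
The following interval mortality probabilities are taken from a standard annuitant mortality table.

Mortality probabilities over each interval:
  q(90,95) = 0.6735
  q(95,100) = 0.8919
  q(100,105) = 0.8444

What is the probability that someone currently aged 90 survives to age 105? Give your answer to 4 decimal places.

P(survive 90→105) = (1 − 0.6735) × (1 − 0.8919) × (1 − 0.8444).
= 0.3265 × 0.1081 × 0.1556 = 0.005492.

0.0055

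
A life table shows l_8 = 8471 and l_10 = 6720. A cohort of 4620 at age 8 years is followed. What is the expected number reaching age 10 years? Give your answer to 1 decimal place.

3665.0

The relevant probability is 6720/8471 = 0.793295.
Expected number = 4620 × 0.793295 = 3665.0.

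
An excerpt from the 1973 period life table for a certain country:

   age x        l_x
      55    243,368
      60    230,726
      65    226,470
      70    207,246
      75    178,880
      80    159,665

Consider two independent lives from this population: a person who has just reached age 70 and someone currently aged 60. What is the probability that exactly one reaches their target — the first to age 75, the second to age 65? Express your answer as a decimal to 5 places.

0.15027

p₁ = l_75/l_70 = 178,880/207,246 = 0.863129; p₂ = l_65/l_60 = 226,470/230,726 = 0.981554.
P(exactly one) = p₁(1−p₂) + (1−p₁)p₂ = 0.015921 + 0.134346 = 0.150268.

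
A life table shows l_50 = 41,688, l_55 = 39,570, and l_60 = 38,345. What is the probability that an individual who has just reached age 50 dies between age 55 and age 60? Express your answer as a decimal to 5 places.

We want 5|5q50 = (l_55 − l_60)/l_50.
This is the probability of reaching 55 but not 60, conditional on being alive at 50: (l_55 − l_60) / l_50.
= (39,570 − 38,345) / 41,688 = 1,225 / 41,688 = 0.029385.

0.02938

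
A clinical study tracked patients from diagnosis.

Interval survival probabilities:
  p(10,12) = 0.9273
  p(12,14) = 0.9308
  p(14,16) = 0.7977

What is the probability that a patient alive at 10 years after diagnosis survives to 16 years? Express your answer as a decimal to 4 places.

0.6885

The overall survival probability is 0.9273 × 0.9308 × 0.7977.
= 0.688519.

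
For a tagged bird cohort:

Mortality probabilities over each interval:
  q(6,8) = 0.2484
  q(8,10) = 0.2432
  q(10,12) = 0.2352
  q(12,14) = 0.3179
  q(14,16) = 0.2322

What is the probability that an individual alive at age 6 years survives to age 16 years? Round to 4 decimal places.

0.2278

Survival from 6 to 16 is the product of surviving each interval: (1 − 0.2484) × (1 − 0.2432) × (1 − 0.2352) × (1 − 0.3179) × (1 − 0.2322).
= 0.7516 × 0.7568 × 0.7648 × 0.6821 × 0.7678 = 0.227831.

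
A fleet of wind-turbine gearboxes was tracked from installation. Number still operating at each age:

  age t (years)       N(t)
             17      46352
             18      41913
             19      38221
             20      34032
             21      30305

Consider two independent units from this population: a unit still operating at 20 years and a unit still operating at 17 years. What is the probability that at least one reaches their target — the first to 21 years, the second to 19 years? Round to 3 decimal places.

0.981

p₁ = N(21)/N(20) = 30305/34032 = 0.890485; p₂ = N(19)/N(17) = 38221/46352 = 0.824581.
P(at least one) = 1 − (1−p₁)(1−p₂) = 1 − 0.109515 × 0.175419 = 0.980789.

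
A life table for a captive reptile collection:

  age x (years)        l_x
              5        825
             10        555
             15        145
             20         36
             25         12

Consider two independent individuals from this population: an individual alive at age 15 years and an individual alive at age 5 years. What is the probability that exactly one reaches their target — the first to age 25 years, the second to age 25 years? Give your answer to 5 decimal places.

0.09490

p₁ = l_25/l_15 = 12/145 = 0.082759; p₂ = l_25/l_5 = 12/825 = 0.014545.
P(exactly one) = p₁(1−p₂) + (1−p₁)p₂ = 0.081555 + 0.013341 = 0.094897.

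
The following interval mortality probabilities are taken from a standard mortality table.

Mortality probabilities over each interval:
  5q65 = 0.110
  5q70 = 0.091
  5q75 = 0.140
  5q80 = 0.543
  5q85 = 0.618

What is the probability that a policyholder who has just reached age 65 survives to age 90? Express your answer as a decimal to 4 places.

Survival from 65 to 90 is the product of surviving each interval: (1 − 0.110) × (1 − 0.091) × (1 − 0.140) × (1 − 0.543) × (1 − 0.618).
= 0.890 × 0.909 × 0.860 × 0.457 × 0.382 = 0.121460.

0.1215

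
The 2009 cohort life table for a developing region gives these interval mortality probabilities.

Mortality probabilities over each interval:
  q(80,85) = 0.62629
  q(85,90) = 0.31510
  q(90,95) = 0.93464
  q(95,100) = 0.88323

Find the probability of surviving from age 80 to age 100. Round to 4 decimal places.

Survival from 80 to 100 is the product of surviving each interval: (1 − 0.62629) × (1 − 0.31510) × (1 − 0.93464) × (1 − 0.88323).
= 0.37371 × 0.68490 × 0.06536 × 0.11677 = 0.001953.

0.0020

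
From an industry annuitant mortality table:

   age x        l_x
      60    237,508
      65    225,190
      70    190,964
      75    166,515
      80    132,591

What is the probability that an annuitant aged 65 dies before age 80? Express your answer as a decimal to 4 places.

0.4112

P(die before 80 | alive at 65) = 1 − l_80/l_65 = 1 − 132,591/225,190 = (92,599)/225,190 = 0.411204.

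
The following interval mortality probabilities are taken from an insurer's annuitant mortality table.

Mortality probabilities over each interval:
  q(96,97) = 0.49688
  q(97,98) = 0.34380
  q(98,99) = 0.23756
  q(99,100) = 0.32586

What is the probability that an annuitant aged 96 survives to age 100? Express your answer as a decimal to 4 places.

The overall survival probability is (1 − 0.49688) × (1 − 0.34380) × (1 − 0.23756) × (1 − 0.32586).
= 0.50312 × 0.65620 × 0.76244 × 0.67414 = 0.169693.

0.1697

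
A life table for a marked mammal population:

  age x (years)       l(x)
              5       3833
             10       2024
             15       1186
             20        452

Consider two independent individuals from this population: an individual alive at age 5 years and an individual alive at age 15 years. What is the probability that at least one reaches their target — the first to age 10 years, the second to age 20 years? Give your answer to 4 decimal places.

0.7079

p₁ = l(10)/l(5) = 2024/3833 = 0.528046; p₂ = l(20)/l(15) = 452/1186 = 0.381113.
P(at least one) = 1 − (1−p₁)(1−p₂) = 1 − 0.471954 × 0.618887 = 0.707914.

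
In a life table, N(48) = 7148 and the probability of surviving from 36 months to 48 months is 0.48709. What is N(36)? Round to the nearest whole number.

14675

N(36) = N(48) / p = 7148 / 0.48709 = 14675.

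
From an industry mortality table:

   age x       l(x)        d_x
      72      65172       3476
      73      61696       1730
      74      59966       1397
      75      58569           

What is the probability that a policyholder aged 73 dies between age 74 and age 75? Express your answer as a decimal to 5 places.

This is the probability of reaching 74 but not 75, conditional on being alive at 73: (l(74) − l(75)) / l(73).
= (59966 − 58569) / 61696 = 1397 / 61696 = 0.022643.

0.02264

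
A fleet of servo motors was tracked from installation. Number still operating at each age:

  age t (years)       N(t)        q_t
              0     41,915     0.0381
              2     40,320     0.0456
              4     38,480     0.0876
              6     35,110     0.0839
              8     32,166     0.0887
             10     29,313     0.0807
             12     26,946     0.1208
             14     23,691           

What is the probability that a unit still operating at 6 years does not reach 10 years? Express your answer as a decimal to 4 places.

0.1651

P(fail before 10 | operational at 6) = 1 − N(10)/N(6) = 1 − 29,313/35,110 = (5,797)/35,110 = 0.165110.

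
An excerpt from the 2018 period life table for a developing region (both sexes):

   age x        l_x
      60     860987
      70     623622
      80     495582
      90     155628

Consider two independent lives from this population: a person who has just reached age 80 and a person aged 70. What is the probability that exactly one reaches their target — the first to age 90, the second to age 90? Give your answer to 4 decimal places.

0.4068

p₁ = l_90/l_80 = 155628/495582 = 0.314031; p₂ = l_90/l_70 = 155628/623622 = 0.249555.
P(exactly one) = p₁(1−p₂) + (1−p₁)p₂ = 0.235663 + 0.171187 = 0.406850.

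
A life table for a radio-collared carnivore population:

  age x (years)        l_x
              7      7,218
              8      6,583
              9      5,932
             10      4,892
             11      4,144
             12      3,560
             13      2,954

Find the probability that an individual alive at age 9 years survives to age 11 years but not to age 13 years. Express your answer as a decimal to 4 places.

This is the probability of reaching 11 but not 13, conditional on being alive at 9: (l_11 − l_13) / l_9.
= (4,144 − 2,954) / 5,932 = 1,190 / 5,932 = 0.200607.

0.2006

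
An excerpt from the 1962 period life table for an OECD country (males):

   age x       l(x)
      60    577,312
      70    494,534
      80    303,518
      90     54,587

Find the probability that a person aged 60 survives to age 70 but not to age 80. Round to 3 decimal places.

0.331

This is the probability of reaching 70 but not 80, conditional on being alive at 60: (l(70) − l(80)) / l(60).
= (494,534 − 303,518) / 577,312 = 191,016 / 577,312 = 0.330871.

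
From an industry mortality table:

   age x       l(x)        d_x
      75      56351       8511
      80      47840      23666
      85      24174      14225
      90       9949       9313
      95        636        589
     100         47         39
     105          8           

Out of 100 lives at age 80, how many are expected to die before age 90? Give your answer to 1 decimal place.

79.2

The relevant probability is 1 − 9949/47840 = 0.792036.
Expected number = 100 × 0.792036 = 79.2.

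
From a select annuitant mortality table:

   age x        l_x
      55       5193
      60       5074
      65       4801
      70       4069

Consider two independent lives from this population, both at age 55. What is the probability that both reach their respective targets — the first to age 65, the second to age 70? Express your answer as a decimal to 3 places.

p₁ = l_65/l_55 = 4801/5193 = 0.924514; p₂ = l_70/l_55 = 4069/5193 = 0.783555.
P(both) = p₁ × p₂ = 0.924514 × 0.783555 = 0.724408.

0.724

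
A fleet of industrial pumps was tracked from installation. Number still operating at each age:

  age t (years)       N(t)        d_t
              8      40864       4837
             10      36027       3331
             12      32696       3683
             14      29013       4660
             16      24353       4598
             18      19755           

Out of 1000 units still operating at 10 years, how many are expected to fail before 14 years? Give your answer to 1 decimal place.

194.7

The relevant probability is 1 − 29013/36027 = 0.194687.
Expected number = 1000 × 0.194687 = 194.7.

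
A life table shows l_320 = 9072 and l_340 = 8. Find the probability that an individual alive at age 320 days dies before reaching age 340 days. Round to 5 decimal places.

0.99912

P(die before 340 | alive at 320) = 1 − l_340/l_320 = 1 − 8/9072 = (9064)/9072 = 0.999118.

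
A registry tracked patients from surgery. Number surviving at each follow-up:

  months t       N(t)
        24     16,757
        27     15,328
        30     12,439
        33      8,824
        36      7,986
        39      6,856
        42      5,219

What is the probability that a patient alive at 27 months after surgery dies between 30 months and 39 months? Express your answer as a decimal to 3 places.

This is the probability of reaching 30 but not 39, conditional on being alive at 27: (N(30) − N(39)) / N(27).
= (12,439 − 6,856) / 15,328 = 5,583 / 15,328 = 0.364235.

0.364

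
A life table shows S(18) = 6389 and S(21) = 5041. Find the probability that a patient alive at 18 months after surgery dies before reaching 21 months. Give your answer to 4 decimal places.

P(die before 21 | alive at 18) = 1 − S(21)/S(18) = 1 − 5041/6389 = (1348)/6389 = 0.210988.

0.2110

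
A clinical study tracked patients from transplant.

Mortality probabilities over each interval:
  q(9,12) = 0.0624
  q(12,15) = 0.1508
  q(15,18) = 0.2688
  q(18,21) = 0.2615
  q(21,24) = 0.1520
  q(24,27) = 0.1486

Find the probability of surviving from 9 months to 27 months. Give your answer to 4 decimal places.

Survival from 9 to 27 is the product of surviving each interval: (1 − 0.0624) × (1 − 0.1508) × (1 − 0.2688) × (1 − 0.2615) × (1 − 0.1520) × (1 − 0.1486).
= 0.9376 × 0.8492 × 0.7312 × 0.7385 × 0.8480 × 0.8514 = 0.310416.

0.3104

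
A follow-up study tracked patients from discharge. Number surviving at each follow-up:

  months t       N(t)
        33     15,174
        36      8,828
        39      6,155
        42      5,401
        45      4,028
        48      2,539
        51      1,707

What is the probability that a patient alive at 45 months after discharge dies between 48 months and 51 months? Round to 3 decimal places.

0.207

This is the probability of reaching 48 but not 51, conditional on being alive at 45: (N(48) − N(51)) / N(45).
= (2,539 − 1,707) / 4,028 = 832 / 4,028 = 0.206554.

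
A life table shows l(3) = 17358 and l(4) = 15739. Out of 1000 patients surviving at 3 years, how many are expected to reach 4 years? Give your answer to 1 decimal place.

The relevant probability is 15739/17358 = 0.906729.
Expected number = 1000 × 0.906729 = 906.7.

906.7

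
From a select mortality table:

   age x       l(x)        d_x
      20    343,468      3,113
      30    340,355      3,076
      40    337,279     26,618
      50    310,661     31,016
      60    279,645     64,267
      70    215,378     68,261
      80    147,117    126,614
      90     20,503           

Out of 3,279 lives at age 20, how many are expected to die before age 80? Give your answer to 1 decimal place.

The relevant probability is 1 − 147,117/343,468 = 0.571672.
Expected number = 3,279 × 0.571672 = 1874.5.

1874.5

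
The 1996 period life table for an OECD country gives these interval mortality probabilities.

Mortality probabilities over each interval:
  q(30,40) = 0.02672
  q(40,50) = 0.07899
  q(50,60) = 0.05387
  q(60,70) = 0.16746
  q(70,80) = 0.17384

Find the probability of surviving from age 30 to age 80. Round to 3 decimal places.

P(survive 30→80) = (1 − 0.02672) × (1 − 0.07899) × (1 − 0.05387) × (1 − 0.16746) × (1 − 0.17384).
= 0.97328 × 0.92101 × 0.94613 × 0.83254 × 0.82616 = 0.583341.

0.583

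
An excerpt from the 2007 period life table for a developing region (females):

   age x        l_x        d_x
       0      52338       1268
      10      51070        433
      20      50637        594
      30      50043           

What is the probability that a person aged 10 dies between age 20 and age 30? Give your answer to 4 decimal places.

0.0116

We want 10|10q10 = (l_20 − l_30)/l_10.
This is the probability of reaching 20 but not 30, conditional on being alive at 10: (l_20 − l_30) / l_10.
= (50637 − 50043) / 51070 = 594 / 51070 = 0.011631.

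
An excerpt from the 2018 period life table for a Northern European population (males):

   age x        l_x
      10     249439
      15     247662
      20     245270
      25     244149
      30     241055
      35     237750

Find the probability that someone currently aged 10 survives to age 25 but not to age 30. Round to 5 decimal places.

We want 15|5q10 = (l_25 − l_30)/l_10.
This is the probability of reaching 25 but not 30, conditional on being alive at 10: (l_25 − l_30) / l_10.
= (244149 − 241055) / 249439 = 3094 / 249439 = 0.012404.

0.01240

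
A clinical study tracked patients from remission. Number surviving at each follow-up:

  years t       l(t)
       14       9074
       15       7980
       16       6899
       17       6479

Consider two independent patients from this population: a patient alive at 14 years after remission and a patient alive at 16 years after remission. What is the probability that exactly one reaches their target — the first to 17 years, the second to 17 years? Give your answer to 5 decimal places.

p₁ = l(17)/l(14) = 6479/9074 = 0.714018; p₂ = l(17)/l(16) = 6479/6899 = 0.939122.
P(exactly one) = p₁(1−p₂) + (1−p₁)p₂ = 0.043468 + 0.268572 = 0.312040.

0.31204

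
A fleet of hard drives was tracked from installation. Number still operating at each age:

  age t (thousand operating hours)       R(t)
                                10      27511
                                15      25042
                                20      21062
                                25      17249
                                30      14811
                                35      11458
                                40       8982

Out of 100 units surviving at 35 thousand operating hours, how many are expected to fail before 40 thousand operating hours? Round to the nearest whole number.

The relevant probability is 1 − 8982/11458 = 0.216094.
Expected number = 100 × 0.216094 = 22.

22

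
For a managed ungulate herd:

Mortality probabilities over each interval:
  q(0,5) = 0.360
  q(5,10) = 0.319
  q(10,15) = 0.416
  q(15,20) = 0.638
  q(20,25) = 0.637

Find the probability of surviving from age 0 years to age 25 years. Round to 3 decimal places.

0.033

The overall survival probability is (1 − 0.360) × (1 − 0.319) × (1 − 0.416) × (1 − 0.638) × (1 − 0.637).
= 0.640 × 0.681 × 0.584 × 0.362 × 0.363 = 0.033447.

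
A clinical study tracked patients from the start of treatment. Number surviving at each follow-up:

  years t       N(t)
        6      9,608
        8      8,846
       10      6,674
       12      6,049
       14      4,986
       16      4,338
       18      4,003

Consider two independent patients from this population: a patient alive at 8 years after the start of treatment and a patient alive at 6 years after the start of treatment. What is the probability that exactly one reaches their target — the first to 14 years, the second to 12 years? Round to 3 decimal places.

p₁ = N(14)/N(8) = 4,986/8,846 = 0.563645; p₂ = N(12)/N(6) = 6,049/9,608 = 0.629580.
P(exactly one) = p₁(1−p₂) + (1−p₁)p₂ = 0.208785 + 0.274720 = 0.483506.

0.484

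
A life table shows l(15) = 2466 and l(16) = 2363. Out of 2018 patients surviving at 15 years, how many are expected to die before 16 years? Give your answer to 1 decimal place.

84.3

The relevant probability is 1 − 2363/2466 = 0.041768.
Expected number = 2018 × 0.041768 = 84.3.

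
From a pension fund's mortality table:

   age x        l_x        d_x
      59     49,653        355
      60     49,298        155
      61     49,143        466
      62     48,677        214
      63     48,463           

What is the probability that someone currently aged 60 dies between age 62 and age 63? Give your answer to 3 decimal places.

We want 2|1q60 = (l_62 − l_63)/l_60.
This is the probability of reaching 62 but not 63, conditional on being alive at 60: (l_62 − l_63) / l_60.
= (48,677 − 48,463) / 49,298 = 214 / 49,298 = 0.004341.

0.004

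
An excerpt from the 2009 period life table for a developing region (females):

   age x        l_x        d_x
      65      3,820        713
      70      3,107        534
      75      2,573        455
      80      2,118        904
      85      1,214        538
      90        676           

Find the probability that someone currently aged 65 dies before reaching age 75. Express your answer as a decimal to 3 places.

0.326

P(die before 75 | alive at 65) = 1 − l_75/l_65 = 1 − 2,573/3,820 = (1,247)/3,820 = 0.326440.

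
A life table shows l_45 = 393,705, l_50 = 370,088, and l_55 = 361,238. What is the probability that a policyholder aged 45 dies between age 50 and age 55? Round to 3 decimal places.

We want 5|5q45 = (l_50 − l_55)/l_45.
This is the probability of reaching 50 but not 55, conditional on being alive at 45: (l_50 − l_55) / l_45.
= (370,088 − 361,238) / 393,705 = 8,850 / 393,705 = 0.022479.

0.022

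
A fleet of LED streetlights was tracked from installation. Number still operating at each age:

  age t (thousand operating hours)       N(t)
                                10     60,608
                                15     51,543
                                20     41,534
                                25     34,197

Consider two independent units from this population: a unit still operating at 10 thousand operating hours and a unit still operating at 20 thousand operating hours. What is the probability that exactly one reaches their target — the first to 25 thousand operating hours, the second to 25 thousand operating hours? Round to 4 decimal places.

0.4585

p₁ = N(25)/N(10) = 34,197/60,608 = 0.564232; p₂ = N(25)/N(20) = 34,197/41,534 = 0.823350.
P(exactly one) = p₁(1−p₂) + (1−p₁)p₂ = 0.099672 + 0.358790 = 0.458461.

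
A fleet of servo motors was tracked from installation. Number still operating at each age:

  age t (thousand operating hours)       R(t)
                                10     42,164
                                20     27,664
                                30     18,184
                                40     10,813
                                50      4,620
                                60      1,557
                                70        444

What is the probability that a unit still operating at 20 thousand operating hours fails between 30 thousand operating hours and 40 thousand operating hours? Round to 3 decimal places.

0.266

This is the probability of reaching 30 but not 40, conditional on being operational at 20: (R(30) − R(40)) / R(20).
= (18,184 − 10,813) / 27,664 = 7,371 / 27,664 = 0.266447.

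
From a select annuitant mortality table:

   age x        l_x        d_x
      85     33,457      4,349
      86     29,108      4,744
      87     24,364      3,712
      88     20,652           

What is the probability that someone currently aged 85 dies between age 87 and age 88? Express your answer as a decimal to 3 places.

This is the probability of reaching 87 but not 88, conditional on being alive at 85: (l_87 − l_88) / l_85.
= (24,364 − 20,652) / 33,457 = 3,712 / 33,457 = 0.110948.

0.111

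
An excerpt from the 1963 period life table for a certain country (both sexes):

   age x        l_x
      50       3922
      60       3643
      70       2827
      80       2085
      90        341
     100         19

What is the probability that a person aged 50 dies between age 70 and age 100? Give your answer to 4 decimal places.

We want 20|30q50 = (l_70 − l_100)/l_50.
This is the probability of reaching 70 but not 100, conditional on being alive at 50: (l_70 − l_100) / l_50.
= (2827 − 19) / 3922 = 2808 / 3922 = 0.715961.

0.7160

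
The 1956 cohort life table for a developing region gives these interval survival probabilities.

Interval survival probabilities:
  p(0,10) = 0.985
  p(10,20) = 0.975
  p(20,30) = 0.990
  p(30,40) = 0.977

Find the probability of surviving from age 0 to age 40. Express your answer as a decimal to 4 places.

0.9289

Survival from 0 to 40 is the product of surviving each interval: 0.985 × 0.975 × 0.990 × 0.977.
= 0.928904.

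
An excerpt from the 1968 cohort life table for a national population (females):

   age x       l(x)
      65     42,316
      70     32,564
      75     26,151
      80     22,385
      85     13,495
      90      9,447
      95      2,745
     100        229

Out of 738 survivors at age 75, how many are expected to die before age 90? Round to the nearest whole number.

The relevant probability is 1 − 9,447/26,151 = 0.638752.
Expected number = 738 × 0.638752 = 471.

471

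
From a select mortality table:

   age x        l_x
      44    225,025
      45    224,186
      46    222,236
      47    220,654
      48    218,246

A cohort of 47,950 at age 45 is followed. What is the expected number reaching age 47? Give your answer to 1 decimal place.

47194.6

The relevant probability is 220,654/224,186 = 0.984245.
Expected number = 47,950 × 0.984245 = 47194.6.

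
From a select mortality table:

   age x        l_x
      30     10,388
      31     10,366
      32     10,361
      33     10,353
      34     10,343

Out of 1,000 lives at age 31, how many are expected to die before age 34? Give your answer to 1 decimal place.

The relevant probability is 1 − 10,343/10,366 = 0.002219.
Expected number = 1,000 × 0.002219 = 2.2.

2.2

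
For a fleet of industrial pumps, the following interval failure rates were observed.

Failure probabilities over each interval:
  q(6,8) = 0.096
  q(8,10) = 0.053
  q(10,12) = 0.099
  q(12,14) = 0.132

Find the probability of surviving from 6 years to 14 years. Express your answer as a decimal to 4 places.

0.6695

Survival from 6 to 14 is the product of surviving each interval: (1 − 0.096) × (1 − 0.053) × (1 − 0.099) × (1 − 0.132).
= 0.904 × 0.947 × 0.901 × 0.868 = 0.669519.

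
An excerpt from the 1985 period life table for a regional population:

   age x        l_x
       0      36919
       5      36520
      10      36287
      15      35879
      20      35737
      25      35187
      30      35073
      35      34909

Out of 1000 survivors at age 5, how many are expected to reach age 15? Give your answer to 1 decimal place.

982.4

The relevant probability is 35879/36520 = 0.982448.
Expected number = 1000 × 0.982448 = 982.4.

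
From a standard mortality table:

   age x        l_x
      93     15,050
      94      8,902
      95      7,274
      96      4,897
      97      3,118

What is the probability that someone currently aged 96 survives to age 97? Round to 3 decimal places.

We want 1p96 = l_97/l_96.
The conditional survival probability is l_97/l_96 = 3,118/4,897 = 0.636716.

0.637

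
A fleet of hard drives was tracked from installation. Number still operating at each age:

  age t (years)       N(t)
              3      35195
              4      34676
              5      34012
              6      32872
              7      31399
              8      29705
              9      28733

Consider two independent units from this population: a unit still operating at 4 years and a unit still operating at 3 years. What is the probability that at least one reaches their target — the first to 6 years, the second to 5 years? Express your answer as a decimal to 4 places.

p₁ = N(6)/N(4) = 32872/34676 = 0.947976; p₂ = N(5)/N(3) = 34012/35195 = 0.966387.
P(at least one) = 1 − (1−p₁)(1−p₂) = 1 − 0.052024 × 0.033613 = 0.998251.

0.9983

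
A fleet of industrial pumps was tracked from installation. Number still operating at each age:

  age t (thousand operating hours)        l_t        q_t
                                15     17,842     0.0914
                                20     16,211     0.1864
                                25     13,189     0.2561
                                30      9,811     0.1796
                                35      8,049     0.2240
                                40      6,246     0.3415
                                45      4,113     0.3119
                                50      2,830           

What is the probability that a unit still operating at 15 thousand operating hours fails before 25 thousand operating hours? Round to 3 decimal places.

P(fail before 25 | operational at 15) = 1 − l_25/l_15 = 1 − 13,189/17,842 = (4,653)/17,842 = 0.260789.

0.261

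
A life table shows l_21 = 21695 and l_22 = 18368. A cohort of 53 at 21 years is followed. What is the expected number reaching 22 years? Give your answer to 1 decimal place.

The relevant probability is 18368/21695 = 0.846647.
Expected number = 53 × 0.846647 = 44.9.

44.9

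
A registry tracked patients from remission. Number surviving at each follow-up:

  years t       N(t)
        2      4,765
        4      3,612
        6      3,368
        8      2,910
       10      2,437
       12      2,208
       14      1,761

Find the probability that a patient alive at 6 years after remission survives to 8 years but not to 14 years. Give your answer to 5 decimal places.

This is the probability of reaching 8 but not 14, conditional on being alive at 6: (N(8) − N(14)) / N(6).
= (2,910 − 1,761) / 3,368 = 1,149 / 3,368 = 0.341152.

0.34115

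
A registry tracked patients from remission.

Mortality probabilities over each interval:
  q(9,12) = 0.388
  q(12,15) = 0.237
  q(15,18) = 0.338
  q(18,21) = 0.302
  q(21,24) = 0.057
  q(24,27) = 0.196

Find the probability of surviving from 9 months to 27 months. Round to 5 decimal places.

0.16359

The overall survival probability is (1 − 0.388) × (1 − 0.237) × (1 − 0.338) × (1 − 0.302) × (1 − 0.057) × (1 − 0.196).
= 0.612 × 0.763 × 0.662 × 0.698 × 0.943 × 0.804 = 0.163590.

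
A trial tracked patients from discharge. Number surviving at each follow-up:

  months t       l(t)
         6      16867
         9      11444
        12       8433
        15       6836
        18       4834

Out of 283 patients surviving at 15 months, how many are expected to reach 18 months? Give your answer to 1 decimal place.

200.1

The relevant probability is 4834/6836 = 0.707139.
Expected number = 283 × 0.707139 = 200.1.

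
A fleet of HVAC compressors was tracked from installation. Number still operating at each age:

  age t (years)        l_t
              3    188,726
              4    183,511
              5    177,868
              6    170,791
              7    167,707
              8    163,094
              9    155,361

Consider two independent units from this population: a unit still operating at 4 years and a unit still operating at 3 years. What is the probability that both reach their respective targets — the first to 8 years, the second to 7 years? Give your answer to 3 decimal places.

p₁ = l_8/l_4 = 163,094/183,511 = 0.888742; p₂ = l_7/l_3 = 167,707/188,726 = 0.888627.
P(both) = p₁ × p₂ = 0.888742 × 0.888627 = 0.789760.

0.790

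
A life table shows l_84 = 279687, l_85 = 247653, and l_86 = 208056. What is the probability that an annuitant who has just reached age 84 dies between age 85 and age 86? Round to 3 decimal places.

0.142

We want 1|1q84 = (l_85 − l_86)/l_84.
This is the probability of reaching 85 but not 86, conditional on being alive at 84: (l_85 − l_86) / l_84.
= (247653 − 208056) / 279687 = 39597 / 279687 = 0.141576.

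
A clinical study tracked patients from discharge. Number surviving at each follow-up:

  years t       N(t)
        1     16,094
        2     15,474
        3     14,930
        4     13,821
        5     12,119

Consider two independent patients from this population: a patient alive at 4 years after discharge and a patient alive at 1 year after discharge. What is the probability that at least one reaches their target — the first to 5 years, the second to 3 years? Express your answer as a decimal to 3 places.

0.991

p₁ = N(5)/N(4) = 12,119/13,821 = 0.876854; p₂ = N(3)/N(1) = 14,930/16,094 = 0.927675.
P(at least one) = 1 − (1−p₁)(1−p₂) = 1 − 0.123146 × 0.072325 = 0.991093.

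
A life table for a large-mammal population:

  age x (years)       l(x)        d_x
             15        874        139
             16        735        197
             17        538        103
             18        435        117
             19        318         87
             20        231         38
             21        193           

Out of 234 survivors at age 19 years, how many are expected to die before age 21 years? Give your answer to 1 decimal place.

The relevant probability is 1 − 193/318 = 0.393082.
Expected number = 234 × 0.393082 = 92.0.

92.0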